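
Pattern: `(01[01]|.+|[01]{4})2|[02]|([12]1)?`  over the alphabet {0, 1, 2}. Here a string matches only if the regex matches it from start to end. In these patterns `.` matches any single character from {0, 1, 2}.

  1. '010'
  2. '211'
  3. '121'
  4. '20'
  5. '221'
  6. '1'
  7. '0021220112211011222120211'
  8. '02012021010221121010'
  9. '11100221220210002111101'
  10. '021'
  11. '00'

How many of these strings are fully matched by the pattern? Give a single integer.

0

1 → no match
2 → no match
3 → no match
4 → no match
5 → no match
6 → no match
7 → no match
8 → no match
9 → no match
10 → no match
11 → no match
Total matched: 0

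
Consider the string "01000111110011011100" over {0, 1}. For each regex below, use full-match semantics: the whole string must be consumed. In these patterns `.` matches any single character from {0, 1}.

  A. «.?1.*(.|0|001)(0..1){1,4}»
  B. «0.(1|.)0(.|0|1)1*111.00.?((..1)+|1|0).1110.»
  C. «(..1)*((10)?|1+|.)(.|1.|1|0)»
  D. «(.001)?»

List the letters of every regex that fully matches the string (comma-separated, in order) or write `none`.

A → no match — must end with "1"
B → match
C → no match
D → no match

B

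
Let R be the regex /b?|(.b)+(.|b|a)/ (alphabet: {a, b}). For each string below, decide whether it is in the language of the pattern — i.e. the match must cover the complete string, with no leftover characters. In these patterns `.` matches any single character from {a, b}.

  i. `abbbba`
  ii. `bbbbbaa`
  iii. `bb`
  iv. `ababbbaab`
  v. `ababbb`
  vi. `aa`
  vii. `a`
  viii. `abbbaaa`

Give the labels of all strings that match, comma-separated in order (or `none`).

i → no match
ii → no match
iii → no match
iv → no match
v → no match
vi → no match
vii → no match
viii → no match

none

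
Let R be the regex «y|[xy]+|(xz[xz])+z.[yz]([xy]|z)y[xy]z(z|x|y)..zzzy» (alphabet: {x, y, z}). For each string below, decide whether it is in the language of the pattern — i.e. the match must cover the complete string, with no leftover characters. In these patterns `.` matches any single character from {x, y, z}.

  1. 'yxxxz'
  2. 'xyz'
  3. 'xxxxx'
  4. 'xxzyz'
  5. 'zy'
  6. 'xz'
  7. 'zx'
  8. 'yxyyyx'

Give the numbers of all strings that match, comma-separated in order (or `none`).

1. 'yxxxz' → no match
2. 'xyz' → no match
3. 'xxxxx' → match
4. 'xxzyz' → no match
5. 'zy' → no match
6. 'xz' → no match
7. 'zx' → no match
8. 'yxyyyx' → match

3, 8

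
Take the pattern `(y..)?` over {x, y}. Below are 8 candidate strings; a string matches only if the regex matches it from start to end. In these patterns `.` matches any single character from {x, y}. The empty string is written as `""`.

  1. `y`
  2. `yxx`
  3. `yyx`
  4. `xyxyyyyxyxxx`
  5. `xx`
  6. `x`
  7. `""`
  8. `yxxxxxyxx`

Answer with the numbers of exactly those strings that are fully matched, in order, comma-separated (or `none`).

1. `y` → no match
2. `yxx` → match
3. `yyx` → match
4. `xyxyyyyxyxxx` → no match
5. `xx` → no match
6. `x` → no match
7. `""` → match
8. `yxxxxxyxx` → no match

2, 3, 7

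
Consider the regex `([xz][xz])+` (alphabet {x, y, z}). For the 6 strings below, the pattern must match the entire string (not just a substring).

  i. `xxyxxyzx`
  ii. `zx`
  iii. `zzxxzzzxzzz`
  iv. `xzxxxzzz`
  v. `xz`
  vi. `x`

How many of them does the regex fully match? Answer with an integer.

3

i → no match
ii → match
iii → no match
iv → match
v → match
vi → no match
Total matched: 3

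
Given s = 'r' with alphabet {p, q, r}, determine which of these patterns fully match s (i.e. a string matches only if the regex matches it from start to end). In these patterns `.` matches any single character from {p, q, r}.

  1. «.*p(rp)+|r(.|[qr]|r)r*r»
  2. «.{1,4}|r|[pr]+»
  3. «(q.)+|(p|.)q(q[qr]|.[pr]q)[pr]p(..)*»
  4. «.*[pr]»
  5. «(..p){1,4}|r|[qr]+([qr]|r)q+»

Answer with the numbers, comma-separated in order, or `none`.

1 → no match
2 → match
3 → no match
4 → match
5 → match

2, 4, 5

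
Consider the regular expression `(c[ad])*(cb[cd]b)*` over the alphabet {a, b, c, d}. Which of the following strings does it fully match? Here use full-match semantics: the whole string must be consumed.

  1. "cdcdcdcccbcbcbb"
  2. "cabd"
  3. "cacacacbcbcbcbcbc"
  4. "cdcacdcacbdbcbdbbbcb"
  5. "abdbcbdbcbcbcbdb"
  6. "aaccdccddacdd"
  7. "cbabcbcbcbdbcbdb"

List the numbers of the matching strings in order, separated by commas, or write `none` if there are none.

1 → no match
2 → no match
3 → no match
4 → no match
5 → no match
6 → no match
7 → no match

none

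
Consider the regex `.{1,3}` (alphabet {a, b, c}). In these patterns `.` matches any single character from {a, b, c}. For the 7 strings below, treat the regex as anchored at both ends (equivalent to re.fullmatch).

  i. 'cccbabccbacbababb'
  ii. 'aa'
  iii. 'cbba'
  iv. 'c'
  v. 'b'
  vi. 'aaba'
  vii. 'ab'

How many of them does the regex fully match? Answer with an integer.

i → no match
ii. 'aa' → match
iii. 'cbba' → no match
iv. 'c' → match
v. 'b' → match
vi. 'aaba' → no match
vii. 'ab' → match
Total matched: 4

4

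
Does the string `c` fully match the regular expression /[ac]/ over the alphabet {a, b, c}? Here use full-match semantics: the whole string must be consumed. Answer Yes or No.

Yes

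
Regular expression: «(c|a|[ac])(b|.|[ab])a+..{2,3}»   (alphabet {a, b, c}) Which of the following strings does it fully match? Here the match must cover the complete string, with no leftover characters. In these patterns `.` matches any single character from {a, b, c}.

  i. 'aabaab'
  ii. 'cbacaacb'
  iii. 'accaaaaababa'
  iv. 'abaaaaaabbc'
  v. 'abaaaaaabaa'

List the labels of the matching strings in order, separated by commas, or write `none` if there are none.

iv, v

i → no match
ii → no match
iii → no match
iv → match
v → match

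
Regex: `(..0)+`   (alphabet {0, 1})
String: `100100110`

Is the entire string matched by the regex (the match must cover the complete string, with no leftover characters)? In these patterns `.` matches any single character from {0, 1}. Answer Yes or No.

Yes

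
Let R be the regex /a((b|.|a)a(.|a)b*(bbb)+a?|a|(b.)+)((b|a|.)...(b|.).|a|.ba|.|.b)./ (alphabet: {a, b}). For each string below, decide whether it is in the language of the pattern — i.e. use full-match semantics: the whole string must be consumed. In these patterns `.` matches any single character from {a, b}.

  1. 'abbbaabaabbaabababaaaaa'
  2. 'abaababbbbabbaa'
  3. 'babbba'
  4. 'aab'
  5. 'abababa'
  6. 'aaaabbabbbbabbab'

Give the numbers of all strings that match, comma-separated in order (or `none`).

5

1 → no match
2 → no match
3 → no match — must start with 'a'
4 → no match
5 → match
6 → no match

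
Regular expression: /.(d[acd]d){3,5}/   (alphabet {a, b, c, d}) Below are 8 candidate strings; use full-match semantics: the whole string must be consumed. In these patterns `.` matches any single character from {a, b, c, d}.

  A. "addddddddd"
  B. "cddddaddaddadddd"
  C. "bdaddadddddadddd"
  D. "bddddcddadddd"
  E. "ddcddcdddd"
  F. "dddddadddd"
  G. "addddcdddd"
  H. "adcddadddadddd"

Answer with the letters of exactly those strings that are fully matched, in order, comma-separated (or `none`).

A → match
B → match
C → match
D → match
E → match
F → match
G → match
H → no match

A, B, C, D, E, F, G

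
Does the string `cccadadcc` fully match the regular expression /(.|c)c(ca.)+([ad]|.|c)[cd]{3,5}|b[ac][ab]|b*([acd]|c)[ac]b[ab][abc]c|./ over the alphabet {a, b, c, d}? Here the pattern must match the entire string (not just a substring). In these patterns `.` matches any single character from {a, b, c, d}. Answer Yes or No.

Yes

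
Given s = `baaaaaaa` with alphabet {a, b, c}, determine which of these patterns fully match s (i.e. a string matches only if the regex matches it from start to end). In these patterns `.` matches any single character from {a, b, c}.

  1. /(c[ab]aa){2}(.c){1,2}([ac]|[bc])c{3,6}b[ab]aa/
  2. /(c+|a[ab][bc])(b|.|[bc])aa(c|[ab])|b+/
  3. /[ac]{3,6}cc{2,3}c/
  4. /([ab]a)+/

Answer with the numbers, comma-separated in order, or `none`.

1 → no match — must start with `c`
2 → no match
3 → no match — must end with `cc`
4 → match

4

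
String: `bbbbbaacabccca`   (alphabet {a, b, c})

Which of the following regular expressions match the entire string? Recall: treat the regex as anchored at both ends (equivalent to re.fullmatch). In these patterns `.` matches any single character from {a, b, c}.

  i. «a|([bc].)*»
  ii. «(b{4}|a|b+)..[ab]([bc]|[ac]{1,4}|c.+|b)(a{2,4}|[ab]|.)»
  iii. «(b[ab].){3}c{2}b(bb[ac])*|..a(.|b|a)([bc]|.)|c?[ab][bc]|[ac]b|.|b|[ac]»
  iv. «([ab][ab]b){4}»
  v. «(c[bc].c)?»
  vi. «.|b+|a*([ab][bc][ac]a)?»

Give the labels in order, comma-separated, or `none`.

ii

i → no match
ii → match
iii → no match
iv → no match — must end with `b`
v → no match
vi → no match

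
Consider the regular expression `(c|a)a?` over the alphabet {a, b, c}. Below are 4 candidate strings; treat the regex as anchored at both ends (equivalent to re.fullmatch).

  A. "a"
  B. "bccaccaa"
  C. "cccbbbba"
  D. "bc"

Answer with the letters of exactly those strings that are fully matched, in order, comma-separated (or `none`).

A

A. "a" → match
B. "bccaccaa" → no match
C. "cccbbbba" → no match
D. "bc" → no match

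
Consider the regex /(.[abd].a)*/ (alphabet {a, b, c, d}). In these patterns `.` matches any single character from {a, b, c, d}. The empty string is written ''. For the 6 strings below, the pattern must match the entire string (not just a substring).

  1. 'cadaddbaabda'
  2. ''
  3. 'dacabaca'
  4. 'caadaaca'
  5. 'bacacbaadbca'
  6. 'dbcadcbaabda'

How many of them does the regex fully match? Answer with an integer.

1. 'cadaddbaabda' → match
2. '' → match
3. 'dacabaca' → match
4. 'caadaaca' → no match
5. 'bacacbaadbca' → match
6. 'dbcadcbaabda' → no match
Total matched: 4

4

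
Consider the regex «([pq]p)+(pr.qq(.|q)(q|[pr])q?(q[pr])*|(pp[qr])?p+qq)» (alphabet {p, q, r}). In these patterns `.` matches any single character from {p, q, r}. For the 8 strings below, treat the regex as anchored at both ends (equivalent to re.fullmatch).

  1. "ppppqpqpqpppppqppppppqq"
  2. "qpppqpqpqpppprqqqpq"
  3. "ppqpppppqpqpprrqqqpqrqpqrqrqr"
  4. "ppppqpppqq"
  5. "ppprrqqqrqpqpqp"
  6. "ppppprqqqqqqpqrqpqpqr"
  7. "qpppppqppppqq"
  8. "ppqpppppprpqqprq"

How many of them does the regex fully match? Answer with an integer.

1 → match
2 → match
3 → match
4. "ppppqpppqq" → match
5 → match
6 → match
7 → match
8 → match
Total matched: 8

8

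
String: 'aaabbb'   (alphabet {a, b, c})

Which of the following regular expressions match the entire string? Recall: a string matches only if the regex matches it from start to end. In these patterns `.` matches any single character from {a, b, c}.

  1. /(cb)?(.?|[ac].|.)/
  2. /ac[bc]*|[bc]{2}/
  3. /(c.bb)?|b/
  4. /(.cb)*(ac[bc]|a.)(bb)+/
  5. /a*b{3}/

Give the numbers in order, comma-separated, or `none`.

1 → no match
2 → no match
3 → no match
4 → no match
5 → match

5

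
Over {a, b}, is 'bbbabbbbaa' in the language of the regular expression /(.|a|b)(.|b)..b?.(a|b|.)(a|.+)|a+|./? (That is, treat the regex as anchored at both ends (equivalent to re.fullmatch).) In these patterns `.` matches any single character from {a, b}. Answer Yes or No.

Yes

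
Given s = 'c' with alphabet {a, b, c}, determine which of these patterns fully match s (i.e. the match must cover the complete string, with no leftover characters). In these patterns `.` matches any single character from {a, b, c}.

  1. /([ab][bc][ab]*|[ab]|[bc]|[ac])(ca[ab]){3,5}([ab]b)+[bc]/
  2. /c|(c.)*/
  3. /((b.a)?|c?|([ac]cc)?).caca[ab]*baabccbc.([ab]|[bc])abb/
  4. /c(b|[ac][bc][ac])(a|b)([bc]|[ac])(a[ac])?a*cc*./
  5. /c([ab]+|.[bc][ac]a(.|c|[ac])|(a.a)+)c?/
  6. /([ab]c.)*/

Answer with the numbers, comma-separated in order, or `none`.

2

1 → no match
2 → match
3 → no match — must end with 'abb'
4 → no match
5 → no match
6 → no match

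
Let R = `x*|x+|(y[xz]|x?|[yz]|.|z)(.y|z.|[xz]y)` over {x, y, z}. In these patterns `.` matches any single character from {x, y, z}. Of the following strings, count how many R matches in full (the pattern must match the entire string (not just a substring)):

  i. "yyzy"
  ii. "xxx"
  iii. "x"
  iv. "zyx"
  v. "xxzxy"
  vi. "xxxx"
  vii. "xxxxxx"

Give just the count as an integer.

4

i → no match
ii → match
iii → match
iv → no match
v → no match
vi → match
vii → match
Total matched: 4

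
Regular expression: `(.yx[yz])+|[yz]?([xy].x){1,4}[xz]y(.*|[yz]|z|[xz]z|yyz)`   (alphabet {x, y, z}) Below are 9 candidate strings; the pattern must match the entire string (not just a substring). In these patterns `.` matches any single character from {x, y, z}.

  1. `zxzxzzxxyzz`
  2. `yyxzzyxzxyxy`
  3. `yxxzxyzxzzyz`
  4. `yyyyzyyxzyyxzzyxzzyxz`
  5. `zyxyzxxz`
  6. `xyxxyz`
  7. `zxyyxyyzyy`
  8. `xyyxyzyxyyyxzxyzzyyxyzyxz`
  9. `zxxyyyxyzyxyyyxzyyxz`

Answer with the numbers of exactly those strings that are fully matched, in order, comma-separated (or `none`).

2, 6

1 → no match
2 → match
3 → no match
4 → no match
5 → no match
6 → match
7 → no match
8 → no match
9 → no match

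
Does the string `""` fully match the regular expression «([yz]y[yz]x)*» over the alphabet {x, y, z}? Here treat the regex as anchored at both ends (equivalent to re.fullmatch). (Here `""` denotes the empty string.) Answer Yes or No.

Yes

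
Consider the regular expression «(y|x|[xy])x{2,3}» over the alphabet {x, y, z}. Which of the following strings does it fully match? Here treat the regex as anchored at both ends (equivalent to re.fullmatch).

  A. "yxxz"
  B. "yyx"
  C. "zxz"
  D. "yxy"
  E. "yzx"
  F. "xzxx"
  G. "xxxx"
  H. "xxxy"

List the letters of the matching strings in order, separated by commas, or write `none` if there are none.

A → no match — must end with "x"
B → no match
C → no match — must end with "x"
D → no match — must end with "x"
E → no match
F → no match
G → match
H → no match — must end with "x"

G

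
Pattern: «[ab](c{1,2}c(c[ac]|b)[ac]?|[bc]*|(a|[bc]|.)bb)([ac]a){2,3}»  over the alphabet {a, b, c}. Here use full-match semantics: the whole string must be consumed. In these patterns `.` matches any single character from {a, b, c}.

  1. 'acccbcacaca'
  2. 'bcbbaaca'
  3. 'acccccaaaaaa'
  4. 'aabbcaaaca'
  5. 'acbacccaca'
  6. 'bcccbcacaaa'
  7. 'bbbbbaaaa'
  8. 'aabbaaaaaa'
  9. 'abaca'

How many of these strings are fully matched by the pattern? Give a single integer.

7

1 → match
2 → match
3 → match
4 → match
5 → no match
6 → match
7 → match
8 → match
9 → no match
Total matched: 7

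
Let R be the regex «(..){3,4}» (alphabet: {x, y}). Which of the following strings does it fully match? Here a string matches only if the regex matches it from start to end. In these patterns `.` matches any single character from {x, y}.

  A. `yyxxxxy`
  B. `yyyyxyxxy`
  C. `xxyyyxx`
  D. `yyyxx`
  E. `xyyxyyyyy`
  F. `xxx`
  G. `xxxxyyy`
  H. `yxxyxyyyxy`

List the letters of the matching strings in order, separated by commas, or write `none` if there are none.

none

A → no match
B → no match
C → no match
D → no match
E → no match
F → no match
G → no match
H → no match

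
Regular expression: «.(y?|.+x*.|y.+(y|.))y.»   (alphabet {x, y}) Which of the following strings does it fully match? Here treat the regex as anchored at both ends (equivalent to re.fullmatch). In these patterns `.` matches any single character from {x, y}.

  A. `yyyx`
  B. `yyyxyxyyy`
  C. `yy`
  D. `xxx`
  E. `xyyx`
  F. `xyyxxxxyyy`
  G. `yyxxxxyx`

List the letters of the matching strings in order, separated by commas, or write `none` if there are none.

A, B, E, F, G

A → match
B → match
C → no match
D → no match
E → match
F → match
G → match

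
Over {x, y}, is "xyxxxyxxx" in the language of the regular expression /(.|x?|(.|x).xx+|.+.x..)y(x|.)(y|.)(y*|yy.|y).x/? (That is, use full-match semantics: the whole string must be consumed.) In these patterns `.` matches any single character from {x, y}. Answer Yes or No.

No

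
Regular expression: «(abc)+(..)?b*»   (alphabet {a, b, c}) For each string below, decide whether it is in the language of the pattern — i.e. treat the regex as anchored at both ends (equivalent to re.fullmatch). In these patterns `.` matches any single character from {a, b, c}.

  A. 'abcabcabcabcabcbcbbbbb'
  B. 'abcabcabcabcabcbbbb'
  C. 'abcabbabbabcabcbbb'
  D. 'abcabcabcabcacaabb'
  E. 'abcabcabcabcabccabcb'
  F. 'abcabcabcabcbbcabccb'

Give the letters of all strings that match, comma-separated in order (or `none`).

A → match
B → match
C → no match
D → no match
E → no match
F → no match

A, B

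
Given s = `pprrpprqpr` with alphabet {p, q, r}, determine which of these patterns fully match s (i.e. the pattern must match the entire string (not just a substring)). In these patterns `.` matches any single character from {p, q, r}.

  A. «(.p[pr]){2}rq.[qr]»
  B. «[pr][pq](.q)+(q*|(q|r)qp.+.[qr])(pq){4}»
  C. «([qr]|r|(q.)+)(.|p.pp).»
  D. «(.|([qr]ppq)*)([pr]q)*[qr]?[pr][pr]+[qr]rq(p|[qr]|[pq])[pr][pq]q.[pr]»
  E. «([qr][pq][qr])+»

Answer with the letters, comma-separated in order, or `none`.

A → match
B → no match — must end with `pq`
C → no match
D → no match
E → no match

A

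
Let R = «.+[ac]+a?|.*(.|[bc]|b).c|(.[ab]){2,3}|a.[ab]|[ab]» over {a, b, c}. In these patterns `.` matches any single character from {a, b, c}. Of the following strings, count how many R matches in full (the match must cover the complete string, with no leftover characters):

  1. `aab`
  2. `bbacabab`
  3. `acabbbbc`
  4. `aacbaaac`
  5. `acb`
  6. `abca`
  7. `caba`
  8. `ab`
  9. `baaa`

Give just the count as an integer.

7

1 → match
2 → no match
3 → match
4 → match
5 → match
6 → match
7 → match
8 → no match
9 → match
Total matched: 7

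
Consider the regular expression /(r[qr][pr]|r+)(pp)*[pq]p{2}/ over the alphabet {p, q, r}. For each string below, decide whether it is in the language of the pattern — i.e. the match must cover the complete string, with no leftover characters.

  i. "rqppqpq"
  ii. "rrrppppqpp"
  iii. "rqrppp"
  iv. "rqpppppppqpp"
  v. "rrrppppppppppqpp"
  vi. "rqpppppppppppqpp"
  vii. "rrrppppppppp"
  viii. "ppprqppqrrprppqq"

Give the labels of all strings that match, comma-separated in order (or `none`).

ii, iii, iv, v, vi, vii

i → no match — must end with "p"
ii → match
iii → match
iv → match
v → match
vi → match
vii → match
viii → no match — must start with "r"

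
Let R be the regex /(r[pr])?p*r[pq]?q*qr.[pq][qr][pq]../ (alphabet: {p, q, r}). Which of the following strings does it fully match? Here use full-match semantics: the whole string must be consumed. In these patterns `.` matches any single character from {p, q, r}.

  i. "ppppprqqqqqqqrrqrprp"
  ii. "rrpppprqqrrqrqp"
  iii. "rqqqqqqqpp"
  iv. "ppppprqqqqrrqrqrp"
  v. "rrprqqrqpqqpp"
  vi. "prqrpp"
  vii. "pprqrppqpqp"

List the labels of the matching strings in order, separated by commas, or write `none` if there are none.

i → match
ii → no match
iii → no match
iv → match
v → match
vi → no match
vii → match

i, iv, v, vii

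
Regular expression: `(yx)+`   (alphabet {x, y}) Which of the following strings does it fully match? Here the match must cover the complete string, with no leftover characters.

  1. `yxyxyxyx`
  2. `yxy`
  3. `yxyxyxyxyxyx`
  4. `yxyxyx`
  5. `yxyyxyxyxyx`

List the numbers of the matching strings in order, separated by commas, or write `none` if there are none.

1, 3, 4

1 → match
2 → no match — must end with `yx`
3 → match
4 → match
5 → no match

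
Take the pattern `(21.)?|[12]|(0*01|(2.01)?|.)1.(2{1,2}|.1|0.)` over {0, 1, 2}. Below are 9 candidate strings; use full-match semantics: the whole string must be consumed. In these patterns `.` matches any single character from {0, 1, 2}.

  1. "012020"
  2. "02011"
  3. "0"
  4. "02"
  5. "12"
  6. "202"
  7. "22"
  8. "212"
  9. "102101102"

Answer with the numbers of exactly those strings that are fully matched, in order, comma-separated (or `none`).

8

1 → no match
2 → no match
3 → no match
4 → no match
5 → no match
6 → no match
7 → no match
8 → match
9 → no match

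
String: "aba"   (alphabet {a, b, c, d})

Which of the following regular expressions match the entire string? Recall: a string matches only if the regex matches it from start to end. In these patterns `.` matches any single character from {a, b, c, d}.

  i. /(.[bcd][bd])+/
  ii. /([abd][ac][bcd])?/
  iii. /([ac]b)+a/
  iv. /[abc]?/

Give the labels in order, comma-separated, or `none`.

i → no match
ii → no match
iii → match
iv → no match

iii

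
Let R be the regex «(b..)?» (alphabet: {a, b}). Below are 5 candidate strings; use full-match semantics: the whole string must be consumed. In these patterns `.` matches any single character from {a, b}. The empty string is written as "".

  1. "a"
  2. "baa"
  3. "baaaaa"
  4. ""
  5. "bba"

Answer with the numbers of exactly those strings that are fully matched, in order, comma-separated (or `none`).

1. "a" → no match
2. "baa" → match
3. "baaaaa" → no match
4. "" → match
5. "bba" → match

2, 4, 5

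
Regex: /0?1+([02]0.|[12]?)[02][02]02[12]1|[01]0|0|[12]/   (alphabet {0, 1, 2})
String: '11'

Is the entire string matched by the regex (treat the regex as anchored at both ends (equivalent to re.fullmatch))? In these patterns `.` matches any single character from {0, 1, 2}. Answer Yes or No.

No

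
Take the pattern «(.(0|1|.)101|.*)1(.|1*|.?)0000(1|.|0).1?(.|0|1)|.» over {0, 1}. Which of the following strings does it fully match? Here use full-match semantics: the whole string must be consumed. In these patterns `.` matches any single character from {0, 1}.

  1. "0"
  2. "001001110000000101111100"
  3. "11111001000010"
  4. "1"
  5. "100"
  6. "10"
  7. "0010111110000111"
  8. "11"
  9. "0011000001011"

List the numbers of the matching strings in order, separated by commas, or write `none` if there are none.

1, 4, 7, 9

1 → match
2 → no match
3 → no match
4 → match
5 → no match
6 → no match
7 → match
8 → no match
9 → match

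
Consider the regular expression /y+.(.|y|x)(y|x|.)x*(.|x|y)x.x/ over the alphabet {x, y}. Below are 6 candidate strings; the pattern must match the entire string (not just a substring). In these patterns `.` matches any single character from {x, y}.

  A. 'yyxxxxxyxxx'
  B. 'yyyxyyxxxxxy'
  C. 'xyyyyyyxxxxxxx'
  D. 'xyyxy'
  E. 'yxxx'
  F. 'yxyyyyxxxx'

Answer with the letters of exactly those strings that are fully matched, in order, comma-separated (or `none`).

A. 'yyxxxxxyxxx' → match
B. 'yyyxyyxxxxxy' → no match — must end with 'x'
C → no match — must start with 'y'
D. 'xyyxy' → no match — must start with 'y'
E. 'yxxx' → no match
F. 'yxyyyyxxxx' → no match

A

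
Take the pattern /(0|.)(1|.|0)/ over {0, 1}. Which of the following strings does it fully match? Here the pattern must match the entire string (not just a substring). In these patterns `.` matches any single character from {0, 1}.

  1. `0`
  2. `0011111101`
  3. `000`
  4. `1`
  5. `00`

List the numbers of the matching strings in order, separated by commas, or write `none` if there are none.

1 → no match
2 → no match
3 → no match
4 → no match
5 → match

5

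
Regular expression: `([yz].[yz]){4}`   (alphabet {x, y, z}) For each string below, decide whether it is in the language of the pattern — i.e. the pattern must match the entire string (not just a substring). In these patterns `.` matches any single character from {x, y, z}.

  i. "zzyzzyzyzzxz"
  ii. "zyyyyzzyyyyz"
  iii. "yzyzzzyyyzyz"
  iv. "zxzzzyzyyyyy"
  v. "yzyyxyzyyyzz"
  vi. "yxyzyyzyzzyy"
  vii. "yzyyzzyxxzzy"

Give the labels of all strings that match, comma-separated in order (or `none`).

i → match
ii → match
iii → match
iv → match
v → match
vi → match
vii → no match

i, ii, iii, iv, v, vi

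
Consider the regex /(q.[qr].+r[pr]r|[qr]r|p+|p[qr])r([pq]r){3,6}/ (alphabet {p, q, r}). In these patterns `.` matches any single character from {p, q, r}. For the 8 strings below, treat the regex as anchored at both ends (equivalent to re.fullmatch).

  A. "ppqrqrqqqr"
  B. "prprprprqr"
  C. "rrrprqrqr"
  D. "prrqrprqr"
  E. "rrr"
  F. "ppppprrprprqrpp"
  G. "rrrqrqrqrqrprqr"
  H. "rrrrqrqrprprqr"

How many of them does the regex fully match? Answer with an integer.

A → no match
B → match
C → match
D → match
E → no match
F → no match — must end with "r"
G → match
H → no match
Total matched: 4

4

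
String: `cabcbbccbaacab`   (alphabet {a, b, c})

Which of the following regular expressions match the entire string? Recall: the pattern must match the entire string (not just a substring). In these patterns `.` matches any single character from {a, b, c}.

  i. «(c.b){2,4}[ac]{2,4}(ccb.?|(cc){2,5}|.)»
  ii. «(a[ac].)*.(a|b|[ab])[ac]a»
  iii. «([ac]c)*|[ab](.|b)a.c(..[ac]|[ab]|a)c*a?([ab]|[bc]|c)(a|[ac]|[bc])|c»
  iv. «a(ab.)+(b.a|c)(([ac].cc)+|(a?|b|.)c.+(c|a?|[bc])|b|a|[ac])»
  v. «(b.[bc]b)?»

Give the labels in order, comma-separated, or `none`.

i → match
ii → no match — must end with `a`
iii → no match
iv → no match — must start with `aab`
v → no match

i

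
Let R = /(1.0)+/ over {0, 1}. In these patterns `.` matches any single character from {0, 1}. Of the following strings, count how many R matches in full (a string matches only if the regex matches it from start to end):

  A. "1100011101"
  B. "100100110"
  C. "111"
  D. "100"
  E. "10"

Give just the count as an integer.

A → no match — must end with "0"
B → match
C → no match — must end with "0"
D → match
E → no match
Total matched: 2

2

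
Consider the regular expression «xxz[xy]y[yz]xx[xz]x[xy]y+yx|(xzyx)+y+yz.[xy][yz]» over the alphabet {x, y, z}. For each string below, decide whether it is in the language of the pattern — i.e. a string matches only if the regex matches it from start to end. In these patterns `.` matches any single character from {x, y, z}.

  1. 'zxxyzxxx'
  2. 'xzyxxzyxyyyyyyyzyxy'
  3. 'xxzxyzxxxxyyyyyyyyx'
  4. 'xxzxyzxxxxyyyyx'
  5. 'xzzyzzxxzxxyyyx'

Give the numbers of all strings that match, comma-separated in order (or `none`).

2, 3, 4

1 → no match
2 → match
3 → match
4 → match
5 → no match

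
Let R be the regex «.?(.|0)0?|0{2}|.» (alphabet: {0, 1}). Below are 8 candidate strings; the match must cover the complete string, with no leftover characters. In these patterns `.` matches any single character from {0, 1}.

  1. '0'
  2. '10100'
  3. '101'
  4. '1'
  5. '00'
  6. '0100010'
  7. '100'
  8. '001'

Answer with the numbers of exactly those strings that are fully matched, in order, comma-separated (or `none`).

1, 4, 5, 7

1 → match
2 → no match
3 → no match
4 → match
5 → match
6 → no match
7 → match
8 → no match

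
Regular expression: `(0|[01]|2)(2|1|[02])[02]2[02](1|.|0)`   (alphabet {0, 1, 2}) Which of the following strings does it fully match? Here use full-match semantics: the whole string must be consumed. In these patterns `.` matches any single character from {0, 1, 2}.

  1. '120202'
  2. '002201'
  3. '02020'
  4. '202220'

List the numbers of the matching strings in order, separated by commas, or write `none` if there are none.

1 → match
2 → match
3 → no match
4 → match

1, 2, 4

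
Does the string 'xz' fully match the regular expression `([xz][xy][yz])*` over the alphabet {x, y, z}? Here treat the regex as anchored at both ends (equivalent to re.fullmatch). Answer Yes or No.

No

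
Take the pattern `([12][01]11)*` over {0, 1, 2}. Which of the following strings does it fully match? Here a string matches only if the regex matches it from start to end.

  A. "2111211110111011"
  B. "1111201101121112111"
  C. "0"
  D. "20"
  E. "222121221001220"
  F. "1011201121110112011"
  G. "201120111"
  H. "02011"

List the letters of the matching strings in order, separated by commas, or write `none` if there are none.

A

A → match
B → no match
C → no match
D → no match
E → no match
F → no match
G → no match
H → no match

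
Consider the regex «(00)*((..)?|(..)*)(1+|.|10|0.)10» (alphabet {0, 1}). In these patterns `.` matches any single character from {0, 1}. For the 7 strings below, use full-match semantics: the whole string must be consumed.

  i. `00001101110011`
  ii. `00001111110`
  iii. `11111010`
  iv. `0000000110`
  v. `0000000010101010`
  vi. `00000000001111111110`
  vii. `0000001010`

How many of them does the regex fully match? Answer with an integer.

i → no match — must end with `10`
ii. `00001111110` → match
iii. `11111010` → match
iv. `0000000110` → match
v → match
vi → match
vii. `0000001010` → match
Total matched: 6

6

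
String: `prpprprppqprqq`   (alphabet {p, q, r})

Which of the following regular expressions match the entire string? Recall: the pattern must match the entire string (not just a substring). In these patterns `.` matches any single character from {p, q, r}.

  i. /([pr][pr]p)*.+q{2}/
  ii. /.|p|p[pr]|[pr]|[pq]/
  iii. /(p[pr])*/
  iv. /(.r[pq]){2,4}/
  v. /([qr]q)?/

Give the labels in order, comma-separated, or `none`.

i → match
ii → no match
iii → no match
iv → no match
v → no match

i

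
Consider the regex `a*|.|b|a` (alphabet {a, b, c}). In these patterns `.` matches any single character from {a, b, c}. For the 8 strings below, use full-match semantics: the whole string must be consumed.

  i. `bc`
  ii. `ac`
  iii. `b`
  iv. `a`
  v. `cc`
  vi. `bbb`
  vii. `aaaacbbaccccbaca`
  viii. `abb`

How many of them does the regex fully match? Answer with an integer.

i → no match
ii → no match
iii → match
iv → match
v → no match
vi → no match
vii → no match
viii → no match
Total matched: 2

2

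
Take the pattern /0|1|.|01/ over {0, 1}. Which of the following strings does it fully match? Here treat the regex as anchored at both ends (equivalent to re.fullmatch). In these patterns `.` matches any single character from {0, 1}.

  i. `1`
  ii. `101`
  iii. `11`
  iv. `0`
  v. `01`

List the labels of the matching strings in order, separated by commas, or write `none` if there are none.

i → match
ii → no match
iii → no match
iv → match
v → match

i, iv, v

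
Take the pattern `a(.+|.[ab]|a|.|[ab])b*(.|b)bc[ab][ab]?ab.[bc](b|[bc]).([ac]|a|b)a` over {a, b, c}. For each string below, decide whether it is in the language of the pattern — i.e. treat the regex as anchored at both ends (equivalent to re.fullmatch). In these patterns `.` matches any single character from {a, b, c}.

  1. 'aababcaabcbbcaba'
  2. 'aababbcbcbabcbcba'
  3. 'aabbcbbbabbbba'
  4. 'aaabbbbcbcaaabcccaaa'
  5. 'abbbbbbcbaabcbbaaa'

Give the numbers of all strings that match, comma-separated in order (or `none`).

1 → no match
2 → no match
3 → no match
4 → match
5 → match

4, 5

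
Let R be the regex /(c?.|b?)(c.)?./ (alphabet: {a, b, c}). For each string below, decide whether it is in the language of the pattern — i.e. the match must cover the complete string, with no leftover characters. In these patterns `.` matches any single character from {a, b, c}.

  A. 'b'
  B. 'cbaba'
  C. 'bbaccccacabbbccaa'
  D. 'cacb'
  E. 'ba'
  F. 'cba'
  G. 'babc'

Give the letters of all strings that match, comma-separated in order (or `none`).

A. 'b' → match
B. 'cbaba' → no match
C → no match
D. 'cacb' → no match
E. 'ba' → match
F. 'cba' → match
G. 'babc' → no match

A, E, F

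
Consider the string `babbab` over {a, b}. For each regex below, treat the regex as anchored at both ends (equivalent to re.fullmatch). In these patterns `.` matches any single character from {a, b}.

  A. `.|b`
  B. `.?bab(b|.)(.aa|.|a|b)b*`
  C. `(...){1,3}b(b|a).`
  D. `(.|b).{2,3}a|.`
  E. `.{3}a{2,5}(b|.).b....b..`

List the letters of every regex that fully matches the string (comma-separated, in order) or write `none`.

B, C

A → no match
B → match
C → match
D → no match
E → no match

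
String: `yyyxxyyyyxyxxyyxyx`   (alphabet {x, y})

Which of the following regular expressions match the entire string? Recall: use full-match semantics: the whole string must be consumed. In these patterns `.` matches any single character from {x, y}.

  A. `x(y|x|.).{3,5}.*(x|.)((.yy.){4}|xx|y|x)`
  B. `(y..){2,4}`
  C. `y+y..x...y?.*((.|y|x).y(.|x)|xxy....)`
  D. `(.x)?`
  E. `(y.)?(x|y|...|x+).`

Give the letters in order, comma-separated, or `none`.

A → no match — must start with `x`
B → no match
C → match
D → no match
E → no match

C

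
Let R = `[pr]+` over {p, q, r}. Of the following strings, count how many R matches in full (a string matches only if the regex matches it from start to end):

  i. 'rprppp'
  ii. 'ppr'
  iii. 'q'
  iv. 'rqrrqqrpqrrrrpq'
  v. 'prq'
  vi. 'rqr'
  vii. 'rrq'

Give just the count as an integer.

i → match
ii → match
iii → no match
iv → no match
v → no match
vi → no match
vii → no match
Total matched: 2

2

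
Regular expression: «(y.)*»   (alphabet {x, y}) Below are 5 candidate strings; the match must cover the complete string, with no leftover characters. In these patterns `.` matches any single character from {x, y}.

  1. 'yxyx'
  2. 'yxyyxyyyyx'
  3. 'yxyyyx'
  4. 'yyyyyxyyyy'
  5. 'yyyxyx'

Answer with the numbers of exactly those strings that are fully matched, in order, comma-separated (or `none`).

1, 3, 4, 5

1 → match
2 → no match
3 → match
4 → match
5 → match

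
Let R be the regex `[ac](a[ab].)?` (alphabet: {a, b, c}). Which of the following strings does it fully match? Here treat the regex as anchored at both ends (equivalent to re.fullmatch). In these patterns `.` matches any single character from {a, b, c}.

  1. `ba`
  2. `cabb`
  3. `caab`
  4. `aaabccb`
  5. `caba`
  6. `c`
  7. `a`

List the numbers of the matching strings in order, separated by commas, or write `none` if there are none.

2, 3, 5, 6, 7

1 → no match
2 → match
3 → match
4 → no match
5 → match
6 → match
7 → match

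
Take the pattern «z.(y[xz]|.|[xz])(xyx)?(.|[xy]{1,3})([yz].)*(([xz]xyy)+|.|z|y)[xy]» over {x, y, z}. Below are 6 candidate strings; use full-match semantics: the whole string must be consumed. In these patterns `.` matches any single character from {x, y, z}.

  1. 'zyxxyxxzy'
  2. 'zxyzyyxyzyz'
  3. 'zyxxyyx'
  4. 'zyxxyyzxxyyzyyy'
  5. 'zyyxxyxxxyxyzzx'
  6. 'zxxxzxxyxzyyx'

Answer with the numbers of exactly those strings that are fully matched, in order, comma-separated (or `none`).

1 → match
2 → no match
3 → match
4 → no match
5 → match
6 → no match

1, 3, 5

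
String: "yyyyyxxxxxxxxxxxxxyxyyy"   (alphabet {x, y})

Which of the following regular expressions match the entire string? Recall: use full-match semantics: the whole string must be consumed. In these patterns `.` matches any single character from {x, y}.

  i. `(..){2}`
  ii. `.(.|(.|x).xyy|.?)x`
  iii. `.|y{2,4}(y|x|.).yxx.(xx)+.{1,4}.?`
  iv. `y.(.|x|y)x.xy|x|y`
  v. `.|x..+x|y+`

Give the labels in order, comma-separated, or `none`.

i → no match
ii → no match — must end with "x"
iii → match
iv → no match
v → no match

iii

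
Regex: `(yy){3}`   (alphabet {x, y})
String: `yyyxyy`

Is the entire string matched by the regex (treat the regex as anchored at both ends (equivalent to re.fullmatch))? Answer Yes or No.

No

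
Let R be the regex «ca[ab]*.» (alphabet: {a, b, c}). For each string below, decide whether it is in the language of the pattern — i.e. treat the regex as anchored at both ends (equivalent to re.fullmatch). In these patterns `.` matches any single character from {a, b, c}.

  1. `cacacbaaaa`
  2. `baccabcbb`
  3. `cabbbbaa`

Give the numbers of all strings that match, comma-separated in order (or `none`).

1 → no match
2 → no match — must start with `ca`
3 → match

3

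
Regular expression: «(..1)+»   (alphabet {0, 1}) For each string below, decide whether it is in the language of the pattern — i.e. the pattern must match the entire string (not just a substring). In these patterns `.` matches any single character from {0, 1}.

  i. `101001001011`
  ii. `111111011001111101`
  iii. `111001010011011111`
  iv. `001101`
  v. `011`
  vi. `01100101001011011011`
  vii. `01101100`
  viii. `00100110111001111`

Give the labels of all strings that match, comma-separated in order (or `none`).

i → match
ii → match
iii → no match
iv → match
v → match
vi → no match
vii → no match — must end with `1`
viii → no match

i, ii, iv, v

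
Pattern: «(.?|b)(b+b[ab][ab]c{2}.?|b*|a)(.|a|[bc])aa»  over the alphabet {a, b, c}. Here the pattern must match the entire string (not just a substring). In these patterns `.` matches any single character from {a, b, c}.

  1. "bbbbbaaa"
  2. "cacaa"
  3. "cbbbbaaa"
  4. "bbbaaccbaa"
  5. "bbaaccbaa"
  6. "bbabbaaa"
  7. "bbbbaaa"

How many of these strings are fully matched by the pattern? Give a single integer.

6

1 → match
2 → match
3 → match
4 → match
5 → match
6 → no match
7 → match
Total matched: 6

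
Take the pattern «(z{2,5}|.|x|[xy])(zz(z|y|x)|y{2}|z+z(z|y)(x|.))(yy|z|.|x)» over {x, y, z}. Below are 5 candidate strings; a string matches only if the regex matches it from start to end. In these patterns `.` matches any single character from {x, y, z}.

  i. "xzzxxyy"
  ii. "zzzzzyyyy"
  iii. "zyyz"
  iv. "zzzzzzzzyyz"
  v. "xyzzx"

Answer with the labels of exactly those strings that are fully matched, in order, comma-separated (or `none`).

i. "xzzxxyy" → no match
ii. "zzzzzyyyy" → match
iii. "zyyz" → match
iv. "zzzzzzzzyyz" → match
v. "xyzzx" → no match

ii, iii, iv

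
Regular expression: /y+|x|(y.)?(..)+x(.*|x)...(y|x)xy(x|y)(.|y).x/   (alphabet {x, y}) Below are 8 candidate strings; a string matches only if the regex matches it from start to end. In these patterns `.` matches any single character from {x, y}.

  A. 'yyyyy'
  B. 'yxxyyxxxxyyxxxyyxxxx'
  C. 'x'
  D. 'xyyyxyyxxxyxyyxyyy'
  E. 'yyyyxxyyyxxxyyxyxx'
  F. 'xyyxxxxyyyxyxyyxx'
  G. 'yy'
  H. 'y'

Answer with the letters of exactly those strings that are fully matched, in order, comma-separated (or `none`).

A → match
B → no match
C → match
D → no match
E → no match
F → no match
G → match
H → match

A, C, G, H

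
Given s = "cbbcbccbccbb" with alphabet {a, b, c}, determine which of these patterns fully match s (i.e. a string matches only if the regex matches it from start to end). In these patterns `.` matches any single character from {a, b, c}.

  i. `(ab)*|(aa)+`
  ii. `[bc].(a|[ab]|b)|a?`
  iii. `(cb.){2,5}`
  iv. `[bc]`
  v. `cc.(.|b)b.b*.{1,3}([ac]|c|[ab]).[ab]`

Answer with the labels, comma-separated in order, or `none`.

iii

i → no match
ii → no match
iii → match
iv → no match
v → no match — must start with "cc"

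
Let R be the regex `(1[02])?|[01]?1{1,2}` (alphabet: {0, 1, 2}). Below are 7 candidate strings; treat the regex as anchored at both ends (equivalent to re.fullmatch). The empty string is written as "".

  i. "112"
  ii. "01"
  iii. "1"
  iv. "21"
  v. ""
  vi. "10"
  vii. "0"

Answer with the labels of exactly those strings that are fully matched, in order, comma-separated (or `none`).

ii, iii, v, vi

i → no match
ii → match
iii → match
iv → no match
v → match
vi → match
vii → no match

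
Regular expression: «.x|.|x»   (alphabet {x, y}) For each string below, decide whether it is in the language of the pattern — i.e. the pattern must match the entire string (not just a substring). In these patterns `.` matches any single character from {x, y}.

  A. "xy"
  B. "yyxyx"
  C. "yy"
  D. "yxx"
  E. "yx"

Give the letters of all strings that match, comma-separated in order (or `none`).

A. "xy" → no match
B. "yyxyx" → no match
C. "yy" → no match
D. "yxx" → no match
E. "yx" → match

E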